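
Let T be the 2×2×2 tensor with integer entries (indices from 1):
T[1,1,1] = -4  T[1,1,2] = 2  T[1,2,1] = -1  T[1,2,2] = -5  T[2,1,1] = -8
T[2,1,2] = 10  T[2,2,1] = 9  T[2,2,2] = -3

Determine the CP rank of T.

Lower bound: the mode-3 unfolding of T (rows indexed by k, columns by (i,j) = (1,1), (1,2), (2,1), (2,2)) is [[-4, -1, -8, 9], [2, -5, 10, -3]].
There the 2×2 minor on rows k ∈ {1, 2}, columns (i,j) ∈ {(1,1), (1,2)} is det [[-4, -1], [2, -5]] = 22 ≠ 0, so this unfolding has rank ≥ 2; CP rank is at least every unfolding rank, so rank(T) ≥ 2. (Unfolding ranks only ever bound the CP rank from below — rank(T) can be strictly larger than all of them — so the matching upper bound has to come from an explicit 2-term decomposition.)
Upper bound — finding two terms. Write S_k = T[:,:,k] for the frontal slices: S₁ = [[-4, -1], [-8, 9]], S₂ = [[2, -5], [10, -3]].
If T = a₁ ⊗ b₁ ⊗ c₁ + a₂ ⊗ b₂ ⊗ c₂ then each S_k = c₁[k]·a₁b₁ᵀ + c₂[k]·a₂b₂ᵀ. S₁ and S₂ are linearly independent, so a₁b₁ᵀ and a₂b₂ᵀ must span the same plane of matrices: they are the rank-1 matrices of the form x·S₁ + y·S₂.
det(x·S₁ + y·S₂) is −44·x² + 44·y² = (-44)·(x − y)(x + y), vanishing at (x:y) = (1:1) and (1:-1).
M₁ = S₁ + S₂ = [[-2, -6], [2, 6]] = (-2)·[1, -1][1, 3]ᵀ and M₂ = S₁ − S₂ = [[-6, 4], [-18, 12]] = (-2)·[1, 3][3, -2]ᵀ, so take a₁ = [1, -1], b₁ = [1, 3], a₂ = [1, 3], b₂ = [3, -2].
Each slice is an integer combination of E₁ = a₁b₁ᵀ and E₂ = a₂b₂ᵀ: S₁ = −E₁ − E₂, S₂ = −E₁ + E₂; reading off coefficients, c₁ = [-1, -1] and c₂ = [-1, 1].
Hence T = [1, -1] ⊗ [1, 3] ⊗ [-1, -1] + [1, 3] ⊗ [3, -2] ⊗ [-1, 1], so rank(T) ≤ 2.
These bounds meet, so rank(T) = 2.

2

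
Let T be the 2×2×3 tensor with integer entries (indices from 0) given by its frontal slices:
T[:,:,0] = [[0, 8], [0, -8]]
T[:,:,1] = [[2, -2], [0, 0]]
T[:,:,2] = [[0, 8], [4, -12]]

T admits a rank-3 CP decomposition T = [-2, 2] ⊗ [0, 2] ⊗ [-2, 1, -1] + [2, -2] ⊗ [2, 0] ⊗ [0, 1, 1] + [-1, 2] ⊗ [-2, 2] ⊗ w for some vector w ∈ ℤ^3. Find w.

w = [0, -1, -2]

Subtract the known terms from T to get the rank-1 residual R = [-1, 2] ⊗ [-2, 2] ⊗ w, so R[i,j,k] = a[i]·b[j]·w[k]. Pick indices with nonzero a[0]·b[0] = (-1)·(-2) = 2. Only the fibre through (0,0,·) is needed: R[0,0,:] = T[0,0,:] − Σₗ aₗ[0]bₗ[0]cₗ = [0, 2, 0] − (-2)·(0)·[-2, 1, -1] − (2)·(2)·[0, 1, 1] = [0, -2, -4]. Then w[k] = R[0,0,k] / 2 for each k, giving w = [0, -2, -4] / 2 = [0, -1, -2].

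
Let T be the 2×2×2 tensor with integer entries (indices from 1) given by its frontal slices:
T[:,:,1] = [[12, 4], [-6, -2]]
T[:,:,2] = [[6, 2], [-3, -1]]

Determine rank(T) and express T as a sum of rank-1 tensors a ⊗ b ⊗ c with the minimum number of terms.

rank(T) = 1

Lower bound: T ≠ 0 (e.g. T[1,1,1] = 12), so rank(T) ≥ 1.
Upper bound: if T = a ⊗ b ⊗ c then every fibre of T is a multiple of the corresponding factor, so read the factors off the fibres through the nonzero entry T[1,1,1] = 12.
The mode-1 fibre T[:,1,1] = [12, -6] gives a = [2, -1] (primitive direction); the mode-2 fibre T[1,:,1] = [12, 4] gives b = [3, 1]; then c[k] = T[1,1,k] / (a[1]·b[1]) = [12, 6] / 6 = [2, 1].
Expanding [2, -1] ⊗ [3, 1] ⊗ [2, 1] reproduces all 8 entries of T, so T = [2, -1] ⊗ [3, 1] ⊗ [2, 1] and rank(T) ≤ 1.
These bounds meet, so rank(T) = 1.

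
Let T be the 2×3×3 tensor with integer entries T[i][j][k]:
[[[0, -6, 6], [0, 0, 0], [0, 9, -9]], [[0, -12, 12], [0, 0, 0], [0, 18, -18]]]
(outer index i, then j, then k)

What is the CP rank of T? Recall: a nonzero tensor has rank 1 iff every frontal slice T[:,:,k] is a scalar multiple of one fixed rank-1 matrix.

1

Lower bound: T ≠ 0 (e.g. T[0,0,1] = -6), so rank(T) ≥ 1.
Upper bound: if T = a ⊗ b ⊗ c then every fibre of T is a multiple of the corresponding factor, so read the factors off the fibres through the nonzero entry T[0,0,1] = -6.
The mode-1 fibre T[:,0,1] = [-6, -12] gives a = [1, 2] (primitive direction); the mode-2 fibre T[0,:,1] = [-6, 0, 9] gives b = [2, 0, -3]; then c[k] = T[0,0,k] / (a[0]·b[0]) = [0, -6, 6] / 2 = [0, -3, 3].
Expanding [1, 2] ⊗ [2, 0, -3] ⊗ [0, -3, 3] reproduces all 18 entries of T, so T = [1, 2] ⊗ [2, 0, -3] ⊗ [0, -3, 3] and rank(T) ≤ 1.
These bounds meet, so rank(T) = 1.
Check entry T[1,0,1] = -12: (2)·(2)·(-3) = -12.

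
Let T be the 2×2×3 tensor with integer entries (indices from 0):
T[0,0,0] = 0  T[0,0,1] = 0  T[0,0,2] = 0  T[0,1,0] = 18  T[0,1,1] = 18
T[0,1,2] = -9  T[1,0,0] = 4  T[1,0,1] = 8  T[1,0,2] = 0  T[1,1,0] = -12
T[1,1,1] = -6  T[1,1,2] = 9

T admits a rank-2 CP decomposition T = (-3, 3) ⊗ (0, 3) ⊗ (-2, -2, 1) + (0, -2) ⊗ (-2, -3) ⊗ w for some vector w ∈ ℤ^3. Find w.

Subtract the known terms from T to get the rank-1 residual R = (0, -2) ⊗ (-2, -3) ⊗ w, so R[i,j,k] = a[i]·b[j]·w[k]. Pick indices with nonzero a[1]·b[0] = (-2)·(-2) = 4. Only the fibre through (1,0,·) is needed: R[1,0,:] = T[1,0,:] − Σₗ aₗ[1]bₗ[0]cₗ = [4, 8, 0] − (3)·(0)·(-2, -2, 1) = [4, 8, 0]. Then w[k] = R[1,0,k] / 4 for each k, giving w = [4, 8, 0] / 4 = (1, 2, 0).

w = (1, 2, 0)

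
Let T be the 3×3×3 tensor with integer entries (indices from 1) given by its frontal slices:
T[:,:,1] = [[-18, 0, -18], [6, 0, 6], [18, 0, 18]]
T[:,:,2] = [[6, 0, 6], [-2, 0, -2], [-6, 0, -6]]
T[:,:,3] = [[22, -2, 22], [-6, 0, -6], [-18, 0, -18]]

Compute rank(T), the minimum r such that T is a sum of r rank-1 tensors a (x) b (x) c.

2

Lower bound: the mode-3 unfolding of T (rows indexed by k, columns by (i,j) = (1,1), (1,2), (1,3), (2,1), (2,2), (2,3), (3,1), (3,2), (3,3)) is [[-18, 0, -18, 6, 0, 6, 18, 0, 18], [6, 0, 6, -2, 0, -2, -6, 0, -6], [22, -2, 22, -6, 0, -6, -18, 0, -18]].
There the 2×2 minor on rows k ∈ {1, 3}, columns (i,j) ∈ {(1,1), (1,2)} is det [[-18, 0], [22, -2]] = 36 ≠ 0, so this unfolding has rank ≥ 2; CP rank is at least every unfolding rank, so rank(T) ≥ 2. (Flattening ranks never certify an upper bound on CP rank; for that we must actually write T with 2 rank-1 terms.)
Upper bound — finding two terms. Write S_k = T[:,:,k] for the frontal slices: S₁ = [[-18, 0, -18], [6, 0, 6], [18, 0, 18]], S₂ = [[6, 0, 6], [-2, 0, -2], [-6, 0, -6]], S₃ = [[22, -2, 22], [-6, 0, -6], [-18, 0, -18]].
If T = a₁ (x) b₁ (x) c₁ + a₂ (x) b₂ (x) c₂ then each S_k = c₁[k]·a₁b₁ᵀ + c₂[k]·a₂b₂ᵀ. S₁ and S₃ are linearly independent, so a₁b₁ᵀ and a₂b₂ᵀ must span the same plane of matrices: they are the rank-1 matrices of the form x·S₁ + y·S₃.
The 2×2 minor of x·S₁ + y·S₃ on rows {1,2}, columns {1,2} is 12·xy − 12·y² = 12·(x − y)(y), vanishing at (x:y) = (1:1) and (1:0).
M₁ = S₁ + S₃ = [[4, -2, 4], [0, 0, 0], [0, 0, 0]] = 2·(1, 0, 0)(2, -1, 2)ᵀ and M₂ = S₁ = [[-18, 0, -18], [6, 0, 6], [18, 0, 18]] = (-6)·(3, -1, -3)(1, 0, 1)ᵀ, so take a₁ = (1, 0, 0), b₁ = (2, -1, 2), a₂ = (3, -1, -3), b₂ = (1, 0, 1).
Each slice is an integer combination of E₁ = a₁b₁ᵀ and E₂ = a₂b₂ᵀ: S₁ = −6·E₂, S₂ = 2·E₂, S₃ = 2·E₁ + 6·E₂; reading off coefficients, c₁ = (0, 0, 2) and c₂ = (-6, 2, 6).
Hence T = (1, 0, 0) (x) (2, -1, 2) (x) (0, 0, 2) + (3, -1, -3) (x) (1, 0, 1) (x) (-6, 2, 6), so rank(T) ≤ 2.
These bounds meet, so rank(T) = 2.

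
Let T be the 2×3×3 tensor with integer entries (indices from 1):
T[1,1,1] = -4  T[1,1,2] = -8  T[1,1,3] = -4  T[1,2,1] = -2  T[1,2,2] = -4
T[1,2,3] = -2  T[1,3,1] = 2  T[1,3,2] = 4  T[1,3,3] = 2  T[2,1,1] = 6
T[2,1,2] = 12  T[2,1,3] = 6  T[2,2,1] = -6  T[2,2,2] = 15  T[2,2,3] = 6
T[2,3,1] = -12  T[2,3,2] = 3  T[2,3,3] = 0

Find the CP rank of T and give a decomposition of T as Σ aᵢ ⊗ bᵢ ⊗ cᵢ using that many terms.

Lower bound: the mode-1 unfolding of T (rows indexed by i, columns by (j,k) = (1,1), (1,2), (1,3), (2,1), (2,2), (2,3), (3,1), (3,2), (3,3)) is [[-4, -8, -4, -2, -4, -2, 2, 4, 2], [6, 12, 6, -6, 15, 6, -12, 3, 0]].
There the 2×2 minor on rows i ∈ {1, 2}, columns (j,k) ∈ {(1,1), (2,1)} is det [[-4, -2], [6, -6]] = 36 ≠ 0, so this unfolding has rank ≥ 2; CP rank is at least every unfolding rank, so rank(T) ≥ 2. (This is only a lower bound: in general the CP rank may exceed every unfolding rank, so we still need to exhibit 2 rank-1 terms summing to T.)
Upper bound — finding two terms. Write S_k = T[:,:,k] for the frontal slices: S₁ = [[-4, -2, 2], [6, -6, -12]], S₂ = [[-8, -4, 4], [12, 15, 3]], S₃ = [[-4, -2, 2], [6, 6, 0]].
If T = a₁ ⊗ b₁ ⊗ c₁ + a₂ ⊗ b₂ ⊗ c₂ then each S_k = c₁[k]·a₁b₁ᵀ + c₂[k]·a₂b₂ᵀ. S₁ and S₂ are linearly independent, so a₁b₁ᵀ and a₂b₂ᵀ must span the same plane of matrices: they are the rank-1 matrices of the form x·S₁ + y·S₂.
The 2×2 minor of x·S₁ + y·S₂ on rows {1,2}, columns {1,2} is 36·x² + 36·xy − 72·y² = 36·(x + 2·y)(x − y), vanishing at (x:y) = (2:-1) and (1:1).
M₁ = 2·S₁ − S₂ = [[0, 0, 0], [0, -27, -27]] = (-27)·[0, 1][0, 1, 1]ᵀ and M₂ = S₁ + S₂ = [[-12, -6, 6], [18, 9, -9]] = (-3)·[2, -3][2, 1, -1]ᵀ, so take a₁ = [0, 1], b₁ = [0, 1, 1], a₂ = [2, -3], b₂ = [2, 1, -1].
Each slice is an integer combination of E₁ = a₁b₁ᵀ and E₂ = a₂b₂ᵀ: S₁ = −9·E₁ − E₂, S₂ = 9·E₁ − 2·E₂, S₃ = 3·E₁ − E₂; reading off coefficients, c₁ = [-9, 9, 3] and c₂ = [-1, -2, -1].
Hence T = [0, 1] ⊗ [0, 1, 1] ⊗ [-9, 9, 3] + [2, -3] ⊗ [2, 1, -1] ⊗ [-1, -2, -1], so rank(T) ≤ 2.
These bounds meet, so rank(T) = 2.

rank(T) = 2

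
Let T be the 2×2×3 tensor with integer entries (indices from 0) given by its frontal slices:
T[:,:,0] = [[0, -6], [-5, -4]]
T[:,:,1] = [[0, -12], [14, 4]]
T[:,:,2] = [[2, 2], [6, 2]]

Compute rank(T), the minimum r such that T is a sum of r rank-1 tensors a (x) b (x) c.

3

Lower bound: the mode-3 unfolding of T (rows indexed by k, columns by (i,j) = (0,0), (0,1), (1,0), (1,1)) is [[0, -6, -5, -4], [0, -12, 14, 4], [2, 2, 6, 2]].
There the 3×3 minor on rows k ∈ {0, 1, 2}, columns (i,j) ∈ {(0,0), (0,1), (1,0)} is det [[0, -6, -5], [0, -12, 14], [2, 2, 6]] = -288 ≠ 0, so this unfolding has rank ≥ 3; CP rank is at least every unfolding rank, so rank(T) ≥ 3. (Flattening ranks never certify an upper bound on CP rank; for that we must actually write T with 3 rank-1 terms.)
Upper bound: T is a sum of 3 rank-1 terms, T = [0, 1] (x) [2, 1] (x) [-4, 4, 4] + [1, -1] (x) [1, 1] (x) [-2, -4, 2] + [2, 1] (x) [1, -2] (x) [1, 2, 0] (one valid choice — decompositions are not unique — normalised so each a, b is primitive with positive first nonzero entry; check it by expanding all entries), so rank(T) ≤ 3.
These bounds meet, so rank(T) = 3.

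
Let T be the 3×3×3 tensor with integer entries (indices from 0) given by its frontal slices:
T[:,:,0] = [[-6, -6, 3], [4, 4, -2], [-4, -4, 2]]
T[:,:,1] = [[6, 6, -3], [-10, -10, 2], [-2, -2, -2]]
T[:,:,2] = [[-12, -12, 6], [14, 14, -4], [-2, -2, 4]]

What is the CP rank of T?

Lower bound: the mode-3 unfolding of T (rows indexed by k, columns by (i,j) = (0,0), (0,1), (0,2), (1,0), (1,1), (1,2), (2,0), (2,1), (2,2)) is [[-6, -6, 3, 4, 4, -2, -4, -4, 2], [6, 6, -3, -10, -10, 2, -2, -2, -2], [-12, -12, 6, 14, 14, -4, -2, -2, 4]].
There the 2×2 minor on rows k ∈ {0, 1}, columns (i,j) ∈ {(0,0), (1,0)} is det [[-6, 4], [6, -10]] = 36 ≠ 0, so this unfolding has rank ≥ 2; CP rank is at least every unfolding rank, so rank(T) ≥ 2. (Flattening ranks never certify an upper bound on CP rank; for that we must actually write T with 2 rank-1 terms.)
Upper bound — finding two terms. Write S_k = T[:,:,k] for the frontal slices: S₀ = [[-6, -6, 3], [4, 4, -2], [-4, -4, 2]], S₁ = [[6, 6, -3], [-10, -10, 2], [-2, -2, -2]], S₂ = [[-12, -12, 6], [14, 14, -4], [-2, -2, 4]].
If T = a₁ ∘ b₁ ∘ c₁ + a₂ ∘ b₂ ∘ c₂ then each S_k = c₁[k]·a₁b₁ᵀ + c₂[k]·a₂b₂ᵀ. S₀ and S₁ are linearly independent, so a₁b₁ᵀ and a₂b₂ᵀ must span the same plane of matrices: they are the rank-1 matrices of the form x·S₀ + y·S₁.
The 2×2 minor of x·S₀ + y·S₁ on rows {0,1}, columns {0,2} is 18·xy − 18·y² = 18·(x − y)(y), vanishing at (x:y) = (1:1) and (1:0).
M₁ = S₀ + S₁ = [[0, 0, 0], [-6, -6, 0], [-6, -6, 0]] = (-6)·[0, 1, 1][1, 1, 0]ᵀ and M₂ = S₀ = [[-6, -6, 3], [4, 4, -2], [-4, -4, 2]] = −[3, -2, 2][2, 2, -1]ᵀ, so take a₁ = [0, 1, 1], b₁ = [1, 1, 0], a₂ = [3, -2, 2], b₂ = [2, 2, -1].
Each slice is an integer combination of E₁ = a₁b₁ᵀ and E₂ = a₂b₂ᵀ: S₀ = −E₂, S₁ = −6·E₁ + E₂, S₂ = 6·E₁ − 2·E₂; reading off coefficients, c₁ = [0, -6, 6] and c₂ = [-1, 1, -2].
Hence T = [0, 1, 1] ∘ [1, 1, 0] ∘ [0, -6, 6] + [3, -2, 2] ∘ [2, 2, -1] ∘ [-1, 1, -2], so rank(T) ≤ 2.
These bounds meet, so rank(T) = 2.

2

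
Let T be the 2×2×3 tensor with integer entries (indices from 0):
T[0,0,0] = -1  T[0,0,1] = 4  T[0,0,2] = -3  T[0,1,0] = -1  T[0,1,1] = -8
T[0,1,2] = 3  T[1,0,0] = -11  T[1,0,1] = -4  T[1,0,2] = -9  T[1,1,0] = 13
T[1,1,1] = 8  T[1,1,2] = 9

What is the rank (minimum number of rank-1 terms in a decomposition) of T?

2

Lower bound: the mode-3 unfolding of T (rows indexed by k, columns by (i,j) = (0,0), (0,1), (1,0), (1,1)) is [[-1, -1, -11, 13], [4, -8, -4, 8], [-3, 3, -9, 9]].
There the 2×2 minor on rows k ∈ {0, 1}, columns (i,j) ∈ {(0,0), (0,1)} is det [[-1, -1], [4, -8]] = 12 ≠ 0, so this unfolding has rank ≥ 2; CP rank is at least every unfolding rank, so rank(T) ≥ 2. (Flattening ranks never certify an upper bound on CP rank; for that we must actually write T with 2 rank-1 terms.)
Upper bound — finding two terms. Write S_k = T[:,:,k] for the frontal slices: S₀ = [[-1, -1], [-11, 13]], S₁ = [[4, -8], [-4, 8]], S₂ = [[-3, 3], [-9, 9]].
If T = a₁ ⊗ b₁ ⊗ c₁ + a₂ ⊗ b₂ ⊗ c₂ then each S_k = c₁[k]·a₁b₁ᵀ + c₂[k]·a₂b₂ᵀ. S₀ and S₁ are linearly independent, so a₁b₁ᵀ and a₂b₂ᵀ must span the same plane of matrices: they are the rank-1 matrices of the form x·S₀ + y·S₁.
det(x·S₀ + y·S₁) is −24·x² − 48·xy = (-24)·(x + 2·y)(x), vanishing at (x:y) = (2:-1) and (0:1).
M₁ = 2·S₀ − S₁ = [[-6, 6], [-18, 18]] = (-6)·[1, 3][1, -1]ᵀ and M₂ = S₁ = [[4, -8], [-4, 8]] = 4·[1, -1][1, -2]ᵀ, so take a₁ = [1, 3], b₁ = [1, -1], a₂ = [1, -1], b₂ = [1, -2].
Each slice is an integer combination of E₁ = a₁b₁ᵀ and E₂ = a₂b₂ᵀ: S₀ = −3·E₁ + 2·E₂, S₁ = 4·E₂, S₂ = −3·E₁; reading off coefficients, c₁ = [-3, 0, -3] and c₂ = [2, 4, 0].
Hence T = [1, 3] ⊗ [1, -1] ⊗ [-3, 0, -3] + [1, -1] ⊗ [1, -2] ⊗ [2, 4, 0], so rank(T) ≤ 2.
These bounds meet, so rank(T) = 2.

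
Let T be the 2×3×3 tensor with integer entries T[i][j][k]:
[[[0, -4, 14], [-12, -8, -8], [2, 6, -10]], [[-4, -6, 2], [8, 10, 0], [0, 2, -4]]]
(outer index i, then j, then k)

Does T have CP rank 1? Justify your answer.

No

The mode-2 unfolding of T (rows indexed by j, columns by (i,k) = (0,0), (0,1), (0,2), (1,0), (1,1), (1,2)) is [[0, -4, 14, -4, -6, 2], [-12, -8, -8, 8, 10, 0], [2, 6, -10, 0, 2, -4]].
There the 3×3 minor on rows j ∈ {0, 1, 2}, columns (i,k) ∈ {(0,0), (0,1), (0,2)} is det [[0, -4, 14], [-12, -8, -8], [2, 6, -10]] = -240 ≠ 0, so this unfolding has rank ≥ 3; CP rank is at least every unfolding rank, so rank(T) ≥ 3.
In particular rank(T) ≥ 3 > 1, so T is not rank-1.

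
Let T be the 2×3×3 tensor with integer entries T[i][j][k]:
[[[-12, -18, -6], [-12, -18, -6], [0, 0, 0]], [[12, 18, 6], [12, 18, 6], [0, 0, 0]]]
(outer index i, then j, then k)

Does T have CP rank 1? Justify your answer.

The mode-1 fibre T[:,0,0] = [-12, 12] gives a = [1, -1] (primitive direction); the mode-2 fibre T[0,:,0] = [-12, -12, 0] gives b = [1, 1, 0]; then c[k] = T[0,0,k] / (a[0]·b[0]) = [-12, -18, -6] / 1 = [-12, -18, -6].
Expanding [1, -1] ∘ [1, 1, 0] ∘ [-12, -18, -6] reproduces all 18 entries of T, so T = [1, -1] ∘ [1, 1, 0] ∘ [-12, -18, -6] and rank(T) ≤ 1.
Equivalently every frontal slice T[:,:,k] is c[k] times the rank-1 matrix [1, -1] ∘ [1, 1, 0]. So T has rank 1 (it is nonzero).

Yes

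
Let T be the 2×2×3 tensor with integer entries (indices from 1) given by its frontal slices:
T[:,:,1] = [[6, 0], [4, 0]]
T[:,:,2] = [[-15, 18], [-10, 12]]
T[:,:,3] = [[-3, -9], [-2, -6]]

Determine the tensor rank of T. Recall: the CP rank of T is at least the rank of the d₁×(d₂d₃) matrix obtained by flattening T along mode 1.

2

Lower bound: in the mode-2 unfolding of T (rows indexed by j, columns by (i,k)) the 2×2 minor on rows j ∈ {1, 2}, columns (i,k) ∈ {(1,1), (1,2)} is det [[6, -15], [0, 18]] = 108 ≠ 0, so that unfolding has rank ≥ 2 and hence rank(T) ≥ 2 (CP rank is at least every unfolding rank, though it can be larger).
Upper bound: T[i,:,:] = a[i]·M for every slice, with a = [3, 2] and M = [[2, -5, -1], [0, 6, -3]] (rows j, columns k).
Splitting M by its rows (j = 1, 2), M = [1, 0][2, -5, -1]ᵀ + [0, 1][0, 6, -3]ᵀ.
Hence T = [3, 2] ⊗ [1, 0] ⊗ [2, -5, -1] + [3, 2] ⊗ [0, 1] ⊗ [0, 6, -3], so rank(T) ≤ 2.
These bounds meet, so rank(T) = 2.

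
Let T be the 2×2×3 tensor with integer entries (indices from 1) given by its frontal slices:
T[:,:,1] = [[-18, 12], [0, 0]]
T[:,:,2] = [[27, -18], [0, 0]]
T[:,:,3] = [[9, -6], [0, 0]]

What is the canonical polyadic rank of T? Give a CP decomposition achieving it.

rank(T) = 1

Lower bound: T ≠ 0 (e.g. T[1,1,1] = -18), so rank(T) ≥ 1.
Upper bound: the mode-1 fibre T[:,1,1] = [-18, 0] gives a = [1, 0] (primitive direction); the mode-2 fibre T[1,:,1] = [-18, 12] gives b = [3, -2]; then c[k] = T[1,1,k] / (a[1]·b[1]) = [-18, 27, 9] / 3 = [-6, 9, 3].
Expanding [1, 0] ⊗ [3, -2] ⊗ [-6, 9, 3] reproduces all 12 entries of T, so T = [1, 0] ⊗ [3, -2] ⊗ [-6, 9, 3] and rank(T) ≤ 1.
These bounds meet, so rank(T) = 1.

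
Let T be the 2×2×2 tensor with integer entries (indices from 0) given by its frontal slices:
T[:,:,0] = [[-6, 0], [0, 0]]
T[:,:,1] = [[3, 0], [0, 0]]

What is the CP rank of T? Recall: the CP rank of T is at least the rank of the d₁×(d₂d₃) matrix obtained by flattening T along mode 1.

Lower bound: T ≠ 0 (e.g. T[0,0,0] = -6), so rank(T) ≥ 1.
Upper bound: if T = a (x) b (x) c then every fibre of T is a multiple of the corresponding factor, so read the factors off the fibres through the nonzero entry T[0,0,0] = -6.
The mode-1 fibre T[:,0,0] = [-6, 0] gives a = [1, 0] (primitive direction); the mode-2 fibre T[0,:,0] = [-6, 0] gives b = [1, 0]; then c[k] = T[0,0,k] / (a[0]·b[0]) = [-6, 3] / 1 = [-6, 3].
Expanding [1, 0] (x) [1, 0] (x) [-6, 3] reproduces all 8 entries of T, so T = [1, 0] (x) [1, 0] (x) [-6, 3] and rank(T) ≤ 1.
These bounds meet, so rank(T) = 1.
Check entry T[1,1,1] = 0: (0)·(0)·(3) = 0.

1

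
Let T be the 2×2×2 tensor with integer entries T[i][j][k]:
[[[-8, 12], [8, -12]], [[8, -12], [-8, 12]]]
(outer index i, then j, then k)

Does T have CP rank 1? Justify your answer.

Yes

The mode-1 fibre T[:,0,0] = [-8, 8] gives a = [1, -1] (primitive direction); the mode-2 fibre T[0,:,0] = [-8, 8] gives b = [1, -1]; then c[k] = T[0,0,k] / (a[0]·b[0]) = [-8, 12] / 1 = [-8, 12].
Expanding [1, -1] ∘ [1, -1] ∘ [-8, 12] reproduces all 8 entries of T, so T = [1, -1] ∘ [1, -1] ∘ [-8, 12] and rank(T) ≤ 1.
Equivalently every frontal slice T[:,:,k] is c[k] times the rank-1 matrix [1, -1] ∘ [1, -1]. So T has rank 1 (it is nonzero).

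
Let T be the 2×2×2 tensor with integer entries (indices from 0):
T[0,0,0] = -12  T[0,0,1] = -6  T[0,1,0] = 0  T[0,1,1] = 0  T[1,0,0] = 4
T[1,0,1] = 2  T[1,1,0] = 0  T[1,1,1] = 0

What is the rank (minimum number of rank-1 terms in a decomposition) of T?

1

Lower bound: T ≠ 0 (e.g. T[0,0,0] = -12), so rank(T) ≥ 1.
Upper bound: if T = a ⊗ b ⊗ c then every fibre of T is a multiple of the corresponding factor, so read the factors off the fibres through the nonzero entry T[0,0,0] = -12.
The mode-1 fibre T[:,0,0] = [-12, 4] gives a = [3, -1] (primitive direction); the mode-2 fibre T[0,:,0] = [-12, 0] gives b = [1, 0]; then c[k] = T[0,0,k] / (a[0]·b[0]) = [-12, -6] / 3 = [-4, -2].
Expanding [3, -1] ⊗ [1, 0] ⊗ [-4, -2] reproduces all 8 entries of T, so T = [3, -1] ⊗ [1, 0] ⊗ [-4, -2] and rank(T) ≤ 1.
These bounds meet, so rank(T) = 1.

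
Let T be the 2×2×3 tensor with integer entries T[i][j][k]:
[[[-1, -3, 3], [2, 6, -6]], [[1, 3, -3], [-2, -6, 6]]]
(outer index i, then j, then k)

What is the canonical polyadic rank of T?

Lower bound: T ≠ 0 (e.g. T[0,0,0] = -1), so rank(T) ≥ 1.
Upper bound: the mode-1 fibre T[:,0,0] = [-1, 1] gives a = [1, -1] (primitive direction); the mode-2 fibre T[0,:,0] = [-1, 2] gives b = [1, -2]; then c[k] = T[0,0,k] / (a[0]·b[0]) = [-1, -3, 3] / 1 = [-1, -3, 3].
Expanding [1, -1] (x) [1, -2] (x) [-1, -3, 3] reproduces all 12 entries of T, so T = [1, -1] (x) [1, -2] (x) [-1, -3, 3] and rank(T) ≤ 1.
These bounds meet, so rank(T) = 1.

1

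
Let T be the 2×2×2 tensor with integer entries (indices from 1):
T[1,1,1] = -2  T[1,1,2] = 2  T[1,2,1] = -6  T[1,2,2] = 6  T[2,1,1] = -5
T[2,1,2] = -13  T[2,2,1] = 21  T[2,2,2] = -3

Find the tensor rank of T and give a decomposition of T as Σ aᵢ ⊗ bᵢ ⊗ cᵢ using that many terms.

Lower bound: in the mode-1 unfolding of T (rows indexed by i, columns by (j,k)) the 2×2 minor on rows i ∈ {1, 2}, columns (j,k) ∈ {(1,1), (1,2)} is det [[-2, 2], [-5, -13]] = 36 ≠ 0, so that unfolding has rank ≥ 2 and hence rank(T) ≥ 2 (CP rank is at least every unfolding rank, though it can be larger).
Upper bound: with S_k = T[:,:,k], the two rank-1 terms a₁b₁ᵀ, a₂b₂ᵀ are the rank-1 members of the pencil x·S₁ + y·S₂.
det(x·S₁ + y·S₂) is −72·x² + 72·y² = (-72)·(x − y)(x + y), vanishing at (x:y) = (1:1) and (1:-1).
M₁ = S₁ + S₂ = [[0, 0], [-18, 18]] = (-18)·[0, 1][1, -1]ᵀ and M₂ = S₁ − S₂ = [[-4, -12], [8, 24]] = (-4)·[1, -2][1, 3]ᵀ, so take a₁ = [0, 1], b₁ = [1, -1], a₂ = [1, -2], b₂ = [1, 3].
Each slice is an integer combination of E₁ = a₁b₁ᵀ and E₂ = a₂b₂ᵀ: S₁ = −9·E₁ − 2·E₂, S₂ = −9·E₁ + 2·E₂; reading off coefficients, c₁ = [-9, -9] and c₂ = [-2, 2].
Hence T = [0, 1] ⊗ [1, -1] ⊗ [-9, -9] + [1, -2] ⊗ [1, 3] ⊗ [-2, 2], so rank(T) ≤ 2.
These bounds meet, so rank(T) = 2.

rank(T) = 2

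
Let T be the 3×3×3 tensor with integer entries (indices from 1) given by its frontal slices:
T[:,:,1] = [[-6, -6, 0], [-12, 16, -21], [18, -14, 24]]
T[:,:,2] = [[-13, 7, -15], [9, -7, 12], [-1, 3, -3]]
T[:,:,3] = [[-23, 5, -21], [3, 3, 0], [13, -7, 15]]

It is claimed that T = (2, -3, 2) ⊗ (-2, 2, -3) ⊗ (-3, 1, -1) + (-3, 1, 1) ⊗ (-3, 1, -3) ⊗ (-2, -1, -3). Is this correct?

Yes

Reconstruct entrywise from the claimed factors. For example, T[3,1,1] = 18 and Σₗ aₗ[3]bₗ[1]cₗ[1] = (2)·(-2)·(-3) + (1)·(-3)·(-2) = 18; checking all 27 entries, every one matches. The claim holds.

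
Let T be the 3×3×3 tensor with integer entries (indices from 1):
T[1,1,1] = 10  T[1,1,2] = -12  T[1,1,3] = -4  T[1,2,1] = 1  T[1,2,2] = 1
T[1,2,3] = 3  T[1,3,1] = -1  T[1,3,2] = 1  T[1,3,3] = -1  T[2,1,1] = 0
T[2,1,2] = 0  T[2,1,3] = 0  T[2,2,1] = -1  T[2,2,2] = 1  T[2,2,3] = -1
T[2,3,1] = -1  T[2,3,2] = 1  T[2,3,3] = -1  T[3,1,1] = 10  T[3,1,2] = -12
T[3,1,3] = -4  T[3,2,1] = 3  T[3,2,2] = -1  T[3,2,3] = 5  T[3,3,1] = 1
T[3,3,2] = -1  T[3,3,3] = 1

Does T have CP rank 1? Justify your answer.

The mode-2 unfolding of T (rows indexed by j, columns by (i,k) = (1,1), (1,2), (1,3), (2,1), (2,2), (2,3), (3,1), (3,2), (3,3)) is [[10, -12, -4, 0, 0, 0, 10, -12, -4], [1, 1, 3, -1, 1, -1, 3, -1, 5], [-1, 1, -1, -1, 1, -1, 1, -1, 1]].
There the 3×3 minor on rows j ∈ {1, 2, 3}, columns (i,k) ∈ {(1,1), (1,2), (1,3)} is det [[10, -12, -4], [1, 1, 3], [-1, 1, -1]] = -24 ≠ 0, so this unfolding has rank ≥ 3; CP rank is at least every unfolding rank, so rank(T) ≥ 3.
In particular rank(T) ≥ 3 > 1, so T is not rank-1.

No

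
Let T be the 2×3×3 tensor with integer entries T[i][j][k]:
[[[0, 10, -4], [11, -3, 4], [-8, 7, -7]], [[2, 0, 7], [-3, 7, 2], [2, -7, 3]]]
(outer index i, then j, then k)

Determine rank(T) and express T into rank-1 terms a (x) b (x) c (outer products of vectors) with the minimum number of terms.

Lower bound: in the mode-2 unfolding of T (rows indexed by j, columns by (i,k)) the 3×3 minor on rows j ∈ {0, 1, 2}, columns (i,k) ∈ {(0,0), (0,1), (0,2)} is det [[0, 10, -4], [11, -3, 4], [-8, 7, -7]] = 238 ≠ 0, so that unfolding has rank ≥ 3 and hence rank(T) ≥ 3 (CP rank is at least every unfolding rank, though it can be larger).
Upper bound: T is a sum of 3 rank-1 terms, T = (1, -1) (x) (2, 1, 1) (x) (1, 1, -2) + (1, 1) (x) (2, 2, -1) (x) (1, 2, 1) + (2, -1) (x) (1, -2, 2) (x) (-2, 2, -1) (written with every a and b primitive with positive leading entry and the scale carried by c; CP decompositions are not unique, and this one is verified by expanding entrywise), so rank(T) ≤ 3.
These bounds meet, so rank(T) = 3.

rank(T) = 3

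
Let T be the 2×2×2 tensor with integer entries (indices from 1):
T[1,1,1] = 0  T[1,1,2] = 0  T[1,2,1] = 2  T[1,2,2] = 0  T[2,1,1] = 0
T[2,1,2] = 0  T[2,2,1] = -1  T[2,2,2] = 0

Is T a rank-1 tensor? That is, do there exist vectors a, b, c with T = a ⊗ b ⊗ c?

The mode-1 fibre T[:,2,1] = [2, -1] gives a = [2, -1] (primitive direction); the mode-2 fibre T[1,:,1] = [0, 2] gives b = [0, 1]; then c[k] = T[1,2,k] / (a[1]·b[2]) = [2, 0] / 2 = [1, 0].
Expanding [2, -1] ⊗ [0, 1] ⊗ [1, 0] reproduces all 8 entries of T, so T = [2, -1] ⊗ [0, 1] ⊗ [1, 0] and rank(T) ≤ 1.
Equivalently every frontal slice T[:,:,k] is c[k] times the rank-1 matrix [2, -1] ⊗ [0, 1]. So T has rank 1 (it is nonzero).

Yes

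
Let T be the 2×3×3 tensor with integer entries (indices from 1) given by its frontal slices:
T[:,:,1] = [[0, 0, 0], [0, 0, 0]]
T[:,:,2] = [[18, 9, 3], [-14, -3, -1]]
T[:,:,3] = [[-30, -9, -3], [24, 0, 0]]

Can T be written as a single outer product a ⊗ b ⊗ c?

No

The mode-1 unfolding of T (rows indexed by i, columns by (j,k) = (1,1), (1,2), (1,3), (2,1), (2,2), (2,3), (3,1), (3,2), (3,3)) is [[0, 18, -30, 0, 9, -9, 0, 3, -3], [0, -14, 24, 0, -3, 0, 0, -1, 0]].
There the 2×2 minor on rows i ∈ {1, 2}, columns (j,k) ∈ {(1,2), (1,3)} is det [[18, -30], [-14, 24]] = 12 ≠ 0, so this unfolding has rank ≥ 2; CP rank is at least every unfolding rank, so rank(T) ≥ 2.
In particular rank(T) ≥ 2 > 1, so T is not rank-1.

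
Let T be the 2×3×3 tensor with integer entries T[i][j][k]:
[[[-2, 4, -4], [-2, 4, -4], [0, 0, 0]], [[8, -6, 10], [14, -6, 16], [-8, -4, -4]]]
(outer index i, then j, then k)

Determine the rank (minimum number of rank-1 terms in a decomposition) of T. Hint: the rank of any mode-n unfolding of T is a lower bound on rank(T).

Lower bound: in the mode-2 unfolding of T (rows indexed by j, columns by (i,k)) the 3×3 minor on rows j ∈ {0, 1, 2}, columns (i,k) ∈ {(0,0), (1,0), (1,1)} is det [[-2, 8, -6], [-2, 14, -6], [0, -8, -4]] = 48 ≠ 0, so that unfolding has rank ≥ 3 and hence rank(T) ≥ 3 (CP rank is at least every unfolding rank, though it can be larger).
Upper bound: T is a sum of 3 rank-1 terms, T = [0, 1] ⊗ [0, 1, 0] ⊗ [2, -2, 4] + [0, 1] ⊗ [1, 2, -2] ⊗ [4, 2, 2] + [1, -2] ⊗ [1, 1, 0] ⊗ [-2, 4, -4] (written with every a and b primitive with positive leading entry and the scale carried by c; CP decompositions are not unique, and this one is verified by expanding entrywise), so rank(T) ≤ 3.
These bounds meet, so rank(T) = 3.

3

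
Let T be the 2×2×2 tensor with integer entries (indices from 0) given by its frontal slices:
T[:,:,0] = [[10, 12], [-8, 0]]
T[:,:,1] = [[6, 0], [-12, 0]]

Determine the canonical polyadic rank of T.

Lower bound: the mode-3 unfolding of T (rows indexed by k, columns by (i,j) = (0,0), (0,1), (1,0), (1,1)) is [[10, 12, -8, 0], [6, 0, -12, 0]].
There the 2×2 minor on rows k ∈ {0, 1}, columns (i,j) ∈ {(0,0), (0,1)} is det [[10, 12], [6, 0]] = -72 ≠ 0, so this unfolding has rank ≥ 2; CP rank is at least every unfolding rank, so rank(T) ≥ 2. (Unfolding ranks only ever bound the CP rank from below — rank(T) can be strictly larger than all of them — so the matching upper bound has to come from an explicit 2-term decomposition.)
Upper bound — finding two terms. Write S_k = T[:,:,k] for the frontal slices: S₀ = [[10, 12], [-8, 0]], S₁ = [[6, 0], [-12, 0]].
If T = a₁ ⊗ b₁ ⊗ c₁ + a₂ ⊗ b₂ ⊗ c₂ then each S_k = c₁[k]·a₁b₁ᵀ + c₂[k]·a₂b₂ᵀ. S₀ and S₁ are linearly independent, so a₁b₁ᵀ and a₂b₂ᵀ must span the same plane of matrices: they are the rank-1 matrices of the form x·S₀ + y·S₁.
det(x·S₀ + y·S₁) is 96·x² + 144·xy = 48·(2·x + 3·y)(x), vanishing at (x:y) = (3:-2) and (0:1).
M₁ = 3·S₀ − 2·S₁ = [[18, 36], [0, 0]] = 18·[1, 0][1, 2]ᵀ and M₂ = S₁ = [[6, 0], [-12, 0]] = 6·[1, -2][1, 0]ᵀ, so take a₁ = [1, 0], b₁ = [1, 2], a₂ = [1, -2], b₂ = [1, 0].
Each slice is an integer combination of E₁ = a₁b₁ᵀ and E₂ = a₂b₂ᵀ: S₀ = 6·E₁ + 4·E₂, S₁ = 6·E₂; reading off coefficients, c₁ = [6, 0] and c₂ = [4, 6].
Hence T = [1, 0] ⊗ [1, 2] ⊗ [6, 0] + [1, -2] ⊗ [1, 0] ⊗ [4, 6], so rank(T) ≤ 2.
These bounds meet, so rank(T) = 2.

2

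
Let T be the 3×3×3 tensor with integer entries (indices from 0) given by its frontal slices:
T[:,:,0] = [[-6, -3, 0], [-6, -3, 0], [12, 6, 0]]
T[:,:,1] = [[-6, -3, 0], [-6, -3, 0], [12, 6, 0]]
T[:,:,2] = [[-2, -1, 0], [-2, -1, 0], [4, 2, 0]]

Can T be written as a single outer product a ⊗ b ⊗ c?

The mode-1 fibre T[:,0,0] = [-6, -6, 12] gives a = (1, 1, -2) (primitive direction); the mode-2 fibre T[0,:,0] = [-6, -3, 0] gives b = (2, 1, 0); then c[k] = T[0,0,k] / (a[0]·b[0]) = [-6, -6, -2] / 2 = (-3, -3, -1).
Expanding (1, 1, -2) ⊗ (2, 1, 0) ⊗ (-3, -3, -1) reproduces all 27 entries of T, so T = (1, 1, -2) ⊗ (2, 1, 0) ⊗ (-3, -3, -1) and rank(T) ≤ 1.
Equivalently every frontal slice T[:,:,k] is c[k] times the rank-1 matrix (1, 1, -2) ⊗ (2, 1, 0). So T has rank 1 (it is nonzero).

Yes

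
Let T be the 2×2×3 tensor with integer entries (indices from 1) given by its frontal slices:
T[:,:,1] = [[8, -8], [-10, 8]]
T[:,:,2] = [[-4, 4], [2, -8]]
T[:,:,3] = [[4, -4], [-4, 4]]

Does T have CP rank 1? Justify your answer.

No

The mode-3 unfolding of T (rows indexed by k, columns by (i,j) = (1,1), (1,2), (2,1), (2,2)) is [[8, -8, -10, 8], [-4, 4, 2, -8], [4, -4, -4, 4]].
There the 3×3 minor on rows k ∈ {1, 2, 3}, columns (i,j) ∈ {(1,1), (2,1), (2,2)} is det [[8, -10, 8], [-4, 2, -8], [4, -4, 4]] = 32 ≠ 0, so this unfolding has rank ≥ 3; CP rank is at least every unfolding rank, so rank(T) ≥ 3.
In particular rank(T) ≥ 3 > 1, so T is not rank-1.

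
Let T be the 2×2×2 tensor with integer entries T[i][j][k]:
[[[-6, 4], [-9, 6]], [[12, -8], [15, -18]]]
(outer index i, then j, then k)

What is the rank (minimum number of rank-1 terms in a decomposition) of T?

2

Lower bound: the mode-2 unfolding of T (rows indexed by j, columns by (i,k) = (0,0), (0,1), (1,0), (1,1)) is [[-6, 4, 12, -8], [-9, 6, 15, -18]].
There the 2×2 minor on rows j ∈ {0, 1}, columns (i,k) ∈ {(0,0), (1,0)} is det [[-6, 12], [-9, 15]] = 18 ≠ 0, so this unfolding has rank ≥ 2; CP rank is at least every unfolding rank, so rank(T) ≥ 2. (This is only a lower bound: in general the CP rank may exceed every unfolding rank, so we still need to exhibit 2 rank-1 terms summing to T.)
Upper bound — finding two terms. Write S_k = T[:,:,k] for the frontal slices: S₀ = [[-6, -9], [12, 15]], S₁ = [[4, 6], [-8, -18]].
If T = a₁ ⊗ b₁ ⊗ c₁ + a₂ ⊗ b₂ ⊗ c₂ then each S_k = c₁[k]·a₁b₁ᵀ + c₂[k]·a₂b₂ᵀ. S₀ and S₁ are linearly independent, so a₁b₁ᵀ and a₂b₂ᵀ must span the same plane of matrices: they are the rank-1 matrices of the form x·S₀ + y·S₁.
det(x·S₀ + y·S₁) is 18·x² + 24·xy − 24·y² = 6·(3·x − 2·y)(x + 2·y), vanishing at (x:y) = (2:3) and (2:-1).
M₁ = 2·S₀ + 3·S₁ = [[0, 0], [0, -24]] = (-24)·[0, 1][0, 1]ᵀ and M₂ = 2·S₀ − S₁ = [[-16, -24], [32, 48]] = (-8)·[1, -2][2, 3]ᵀ, so take a₁ = [0, 1], b₁ = [0, 1], a₂ = [1, -2], b₂ = [2, 3].
Each slice is an integer combination of E₁ = a₁b₁ᵀ and E₂ = a₂b₂ᵀ: S₀ = −3·E₁ − 3·E₂, S₁ = −6·E₁ + 2·E₂; reading off coefficients, c₁ = [-3, -6] and c₂ = [-3, 2].
Hence T = [0, 1] ⊗ [0, 1] ⊗ [-3, -6] + [1, -2] ⊗ [2, 3] ⊗ [-3, 2], so rank(T) ≤ 2.
These bounds meet, so rank(T) = 2.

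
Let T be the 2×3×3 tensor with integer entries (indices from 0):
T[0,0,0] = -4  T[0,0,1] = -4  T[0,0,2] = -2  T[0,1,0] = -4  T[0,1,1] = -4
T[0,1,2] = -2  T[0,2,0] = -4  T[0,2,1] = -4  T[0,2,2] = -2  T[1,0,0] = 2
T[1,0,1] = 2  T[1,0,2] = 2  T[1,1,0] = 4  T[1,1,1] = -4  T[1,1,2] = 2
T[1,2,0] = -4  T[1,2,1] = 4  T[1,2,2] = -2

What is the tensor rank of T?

3

Lower bound: the mode-2 unfolding of T (rows indexed by j, columns by (i,k) = (0,0), (0,1), (0,2), (1,0), (1,1), (1,2)) is [[-4, -4, -2, 2, 2, 2], [-4, -4, -2, 4, -4, 2], [-4, -4, -2, -4, 4, -2]].
There the 3×3 minor on rows j ∈ {0, 1, 2}, columns (i,k) ∈ {(0,0), (1,0), (1,1)} is det [[-4, 2, 2], [-4, 4, -4], [-4, -4, 4]] = 128 ≠ 0, so this unfolding has rank ≥ 3; CP rank is at least every unfolding rank, so rank(T) ≥ 3. (Flattening ranks never certify an upper bound on CP rank; for that we must actually write T with 3 rank-1 terms.)
Upper bound: T is a sum of 3 rank-1 terms, T = (0, 1) ⊗ (0, 1, -1) ⊗ (4, -4, 2) + (0, 1) ⊗ (1, 0, 0) ⊗ (2, 2, 2) + (1, 0) ⊗ (1, 1, 1) ⊗ (-4, -4, -2) (one valid choice — decompositions are not unique — normalised so each a, b is primitive with positive first nonzero entry; check it by expanding all entries), so rank(T) ≤ 3.
These bounds meet, so rank(T) = 3.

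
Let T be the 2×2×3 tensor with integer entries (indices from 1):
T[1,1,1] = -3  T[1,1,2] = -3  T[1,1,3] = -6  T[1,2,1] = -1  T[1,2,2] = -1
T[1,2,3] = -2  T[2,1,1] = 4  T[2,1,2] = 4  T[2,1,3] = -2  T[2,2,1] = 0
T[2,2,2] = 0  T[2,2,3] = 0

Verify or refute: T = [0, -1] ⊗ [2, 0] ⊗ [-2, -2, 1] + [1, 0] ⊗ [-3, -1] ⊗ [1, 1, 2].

Reconstruct entrywise from the claimed factors. For example, T[2,1,3] = -2 and Σₗ aₗ[2]bₗ[1]cₗ[3] = (-1)·(2)·(1) + (0)·(-3)·(2) = -2; checking all 12 entries, every one matches. The claim holds.

Yes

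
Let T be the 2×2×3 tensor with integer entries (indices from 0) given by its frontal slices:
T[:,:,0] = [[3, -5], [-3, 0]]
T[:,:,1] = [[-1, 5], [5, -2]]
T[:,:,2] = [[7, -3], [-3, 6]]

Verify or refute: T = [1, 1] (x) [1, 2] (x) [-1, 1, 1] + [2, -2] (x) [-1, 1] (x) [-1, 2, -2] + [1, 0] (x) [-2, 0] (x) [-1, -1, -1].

No

Reconstruct entry (0,1,0) from the claimed factors: Σₗ aₗ[0]bₗ[1]cₗ[0] = (1)·(2)·(-1) + (2)·(1)·(-1) + (1)·(0)·(-1) = -4, but T[0,1,0] = -5. The claim is false.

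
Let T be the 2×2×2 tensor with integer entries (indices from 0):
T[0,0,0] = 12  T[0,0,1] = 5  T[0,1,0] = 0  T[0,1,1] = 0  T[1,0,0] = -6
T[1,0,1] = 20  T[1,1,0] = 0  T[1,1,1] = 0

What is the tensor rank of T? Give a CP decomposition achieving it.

rank(T) = 2

Lower bound: in the mode-1 unfolding of T (rows indexed by i, columns by (j,k)) the 2×2 minor on rows i ∈ {0, 1}, columns (j,k) ∈ {(0,0), (0,1)} is det [[12, 5], [-6, 20]] = 270 ≠ 0, so that unfolding has rank ≥ 2 and hence rank(T) ≥ 2 (CP rank is at least every unfolding rank, though it can be larger).
Upper bound: T[:,j,:] = b[j]·M for every slice, with b = [1, 0] and M = [[12, 5], [-6, 20]] (rows i, columns k).
Splitting M by its rows (i = 0, 1), M = [1, 0][12, 5]ᵀ + [0, 1][-6, 20]ᵀ.
Hence T = [1, 0] (x) [1, 0] (x) [12, 5] + [0, 1] (x) [1, 0] (x) [-6, 20], so rank(T) ≤ 2.
These bounds meet, so rank(T) = 2.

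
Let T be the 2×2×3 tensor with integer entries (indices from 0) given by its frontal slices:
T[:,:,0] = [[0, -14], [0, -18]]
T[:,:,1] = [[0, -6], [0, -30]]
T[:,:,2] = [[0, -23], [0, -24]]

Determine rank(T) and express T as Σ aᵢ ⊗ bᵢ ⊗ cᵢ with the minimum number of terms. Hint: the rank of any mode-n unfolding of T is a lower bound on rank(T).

Lower bound: the mode-1 unfolding of T (rows indexed by i, columns by (j,k) = (0,0), (0,1), (0,2), (1,0), (1,1), (1,2)) is [[0, 0, 0, -14, -6, -23], [0, 0, 0, -18, -30, -24]].
There the 2×2 minor on rows i ∈ {0, 1}, columns (j,k) ∈ {(1,0), (1,1)} is det [[-14, -6], [-18, -30]] = 312 ≠ 0, so this unfolding has rank ≥ 2; CP rank is at least every unfolding rank, so rank(T) ≥ 2. (Flattening ranks never certify an upper bound on CP rank; for that we must actually write T with 2 rank-1 terms.)
Upper bound — finding two terms. Every mode-2 slice of T is a multiple of one matrix: T[:,j,:] = b[j]·M with b = [0, 1] and M = [[-14, -6, -23], [-18, -30, -24]] (rows indexed by i, columns by k). So it suffices to write M as a sum of two rank-1 matrices.
Splitting M by its rows (i = 0, 1), M = [1, 0][-14, -6, -23]ᵀ + [0, 1][-18, -30, -24]ᵀ.
Hence T = [1, 0] ⊗ [0, 1] ⊗ [-14, -6, -23] + [0, 1] ⊗ [0, 1] ⊗ [-18, -30, -24], so rank(T) ≤ 2.
These bounds meet, so rank(T) = 2.
Check entry T[1,0,0] = 0: (0)·(0)·(-14) + (1)·(0)·(-18) = 0.

rank(T) = 2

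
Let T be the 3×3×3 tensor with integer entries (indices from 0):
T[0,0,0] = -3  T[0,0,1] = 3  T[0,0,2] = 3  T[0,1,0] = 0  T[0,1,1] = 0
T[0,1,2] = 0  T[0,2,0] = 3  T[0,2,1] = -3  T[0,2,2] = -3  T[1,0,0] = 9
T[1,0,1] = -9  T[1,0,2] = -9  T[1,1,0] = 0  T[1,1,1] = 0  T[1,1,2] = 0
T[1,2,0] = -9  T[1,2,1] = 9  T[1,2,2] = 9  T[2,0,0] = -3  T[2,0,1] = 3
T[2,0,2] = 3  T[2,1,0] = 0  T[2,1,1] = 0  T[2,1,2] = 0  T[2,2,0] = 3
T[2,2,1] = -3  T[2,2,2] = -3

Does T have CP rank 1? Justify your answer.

If T = a ⊗ b ⊗ c then every fibre of T is a multiple of the corresponding factor, so read the factors off the fibres through the nonzero entry T[0,0,0] = -3.
The mode-1 fibre T[:,0,0] = [-3, 9, -3] gives a = [1, -3, 1] (primitive direction); the mode-2 fibre T[0,:,0] = [-3, 0, 3] gives b = [1, 0, -1]; then c[k] = T[0,0,k] / (a[0]·b[0]) = [-3, 3, 3] / 1 = [-3, 3, 3].
Expanding [1, -3, 1] ⊗ [1, 0, -1] ⊗ [-3, 3, 3] reproduces all 27 entries of T, so T = [1, -3, 1] ⊗ [1, 0, -1] ⊗ [-3, 3, 3] and rank(T) ≤ 1.
Equivalently every frontal slice T[:,:,k] is c[k] times the rank-1 matrix [1, -3, 1] ⊗ [1, 0, -1]. So T has rank 1 (it is nonzero).

Yes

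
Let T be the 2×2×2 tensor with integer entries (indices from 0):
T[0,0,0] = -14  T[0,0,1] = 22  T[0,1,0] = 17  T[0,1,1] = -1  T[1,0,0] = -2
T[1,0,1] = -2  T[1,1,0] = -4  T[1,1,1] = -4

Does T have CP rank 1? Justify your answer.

No

The mode-1 unfolding of T (rows indexed by i, columns by (j,k) = (0,0), (0,1), (1,0), (1,1)) is [[-14, 22, 17, -1], [-2, -2, -4, -4]].
There the 2×2 minor on rows i ∈ {0, 1}, columns (j,k) ∈ {(0,0), (0,1)} is det [[-14, 22], [-2, -2]] = 72 ≠ 0, so this unfolding has rank ≥ 2; CP rank is at least every unfolding rank, so rank(T) ≥ 2.
In particular rank(T) ≥ 2 > 1, so T is not rank-1.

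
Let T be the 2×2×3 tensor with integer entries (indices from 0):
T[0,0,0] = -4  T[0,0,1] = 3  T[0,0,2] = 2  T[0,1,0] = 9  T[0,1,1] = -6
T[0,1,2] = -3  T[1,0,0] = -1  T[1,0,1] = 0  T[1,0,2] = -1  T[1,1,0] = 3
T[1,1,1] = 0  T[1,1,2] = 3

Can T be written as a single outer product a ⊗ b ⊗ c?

The mode-2 unfolding of T (rows indexed by j, columns by (i,k) = (0,0), (0,1), (0,2), (1,0), (1,1), (1,2)) is [[-4, 3, 2, -1, 0, -1], [9, -6, -3, 3, 0, 3]].
There the 2×2 minor on rows j ∈ {0, 1}, columns (i,k) ∈ {(0,0), (0,1)} is det [[-4, 3], [9, -6]] = -3 ≠ 0, so this unfolding has rank ≥ 2; CP rank is at least every unfolding rank, so rank(T) ≥ 2.
In particular rank(T) ≥ 2 > 1, so T is not rank-1.

No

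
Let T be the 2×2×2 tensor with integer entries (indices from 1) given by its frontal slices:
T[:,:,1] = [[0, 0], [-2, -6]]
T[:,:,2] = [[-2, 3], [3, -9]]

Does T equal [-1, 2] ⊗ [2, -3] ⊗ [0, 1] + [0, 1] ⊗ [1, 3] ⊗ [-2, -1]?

Reconstruct entrywise from the claimed factors. For example, T[2,1,1] = -2 and Σₗ aₗ[2]bₗ[1]cₗ[1] = (2)·(2)·(0) + (1)·(1)·(-2) = -2; checking all 8 entries, every one matches. The claim holds.

Yes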